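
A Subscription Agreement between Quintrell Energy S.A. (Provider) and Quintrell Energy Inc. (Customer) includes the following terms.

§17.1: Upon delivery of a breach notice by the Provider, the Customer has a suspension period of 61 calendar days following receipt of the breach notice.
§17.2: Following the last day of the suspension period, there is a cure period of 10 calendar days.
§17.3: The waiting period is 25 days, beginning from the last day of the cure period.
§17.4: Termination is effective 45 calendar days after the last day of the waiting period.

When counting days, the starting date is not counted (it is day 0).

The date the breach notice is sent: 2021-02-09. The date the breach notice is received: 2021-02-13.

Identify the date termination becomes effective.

The last day of the suspension period: 61 calendar days after 2021-02-13 is 2021-04-15.
The last day of the cure period: 2021-04-15 + 10 days = 2021-04-25.
Adding 25 calendar days to 2021-04-25 gives 2021-05-20, which is the last day of the waiting period.
The date termination becomes effective: 45 calendar days after 2021-05-20 is 2021-07-04.

2021-07-04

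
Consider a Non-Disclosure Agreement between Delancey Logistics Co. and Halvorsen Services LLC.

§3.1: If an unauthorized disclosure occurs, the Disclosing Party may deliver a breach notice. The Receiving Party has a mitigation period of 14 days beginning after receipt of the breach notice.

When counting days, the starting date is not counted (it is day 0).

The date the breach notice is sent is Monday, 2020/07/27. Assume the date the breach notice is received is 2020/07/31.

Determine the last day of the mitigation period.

Adding 14 calendar days to 2020/07/31 gives 2020/08/14, which is the last day of the mitigation period.

2020/08/14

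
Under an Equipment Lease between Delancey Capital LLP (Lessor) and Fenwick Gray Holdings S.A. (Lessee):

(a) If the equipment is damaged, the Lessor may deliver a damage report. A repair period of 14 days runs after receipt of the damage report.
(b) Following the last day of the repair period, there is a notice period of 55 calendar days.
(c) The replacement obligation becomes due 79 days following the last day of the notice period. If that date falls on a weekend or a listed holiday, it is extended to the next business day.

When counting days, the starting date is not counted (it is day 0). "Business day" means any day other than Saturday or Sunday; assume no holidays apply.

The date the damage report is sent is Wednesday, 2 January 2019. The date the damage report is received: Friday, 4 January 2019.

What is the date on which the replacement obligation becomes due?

3 June 2019

The last day of the repair period: 14 calendar days after 4 January 2019 is 18 January 2019.
The last day of the notice period: 18 January 2019 + 55 days = 14 March 2019.
The date on which the replacement obligation becomes due: 79 calendar days after 14 March 2019 is 1 June 2019. That falls on a Saturday, so it rolls to the next business day, Monday, 3 June 2019.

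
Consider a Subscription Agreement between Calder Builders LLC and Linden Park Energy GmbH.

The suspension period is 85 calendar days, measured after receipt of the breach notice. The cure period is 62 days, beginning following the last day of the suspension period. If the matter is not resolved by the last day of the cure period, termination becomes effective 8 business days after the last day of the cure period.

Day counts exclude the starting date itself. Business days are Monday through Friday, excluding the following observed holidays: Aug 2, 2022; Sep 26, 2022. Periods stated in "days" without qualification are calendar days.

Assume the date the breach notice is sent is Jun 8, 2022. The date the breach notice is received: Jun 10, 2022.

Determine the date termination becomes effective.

The last day of the suspension period: 85 calendar days after Jun 10, 2022 is Sep 3, 2022.
The last day of the cure period: Sep 3, 2022 + 62 days = Nov 4, 2022.
The date termination becomes effective: 8 business days after Friday, Nov 4, 2022, skipping weekends — Nov 7, Nov 8, Nov 9, Nov 10, Nov 11, Nov 14, Nov 15, Nov 16 — lands on Wednesday, Nov 16, 2022.

Nov 16, 2022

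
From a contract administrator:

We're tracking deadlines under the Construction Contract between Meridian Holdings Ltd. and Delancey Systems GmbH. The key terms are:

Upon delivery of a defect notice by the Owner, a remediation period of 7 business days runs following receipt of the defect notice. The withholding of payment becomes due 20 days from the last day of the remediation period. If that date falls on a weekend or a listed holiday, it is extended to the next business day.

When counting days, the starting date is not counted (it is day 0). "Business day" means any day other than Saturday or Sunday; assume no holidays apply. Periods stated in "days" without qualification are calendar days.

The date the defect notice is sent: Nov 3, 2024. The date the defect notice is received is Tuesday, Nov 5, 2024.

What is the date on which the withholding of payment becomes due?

Dec 4, 2024

From Tuesday, Nov 5, 2024, 7 business days (Nov 6, Nov 7, Nov 8, Nov 11, Nov 12, Nov 13, Nov 14, skipping weekends) brings us to Thursday, Nov 14, 2024, which is the last day of the remediation period.
The date on which the withholding of payment becomes due: Nov 14, 2024 + 20 days = Dec 4, 2024. Dec 4, 2024 is a Wednesday, so no roll-forward applies.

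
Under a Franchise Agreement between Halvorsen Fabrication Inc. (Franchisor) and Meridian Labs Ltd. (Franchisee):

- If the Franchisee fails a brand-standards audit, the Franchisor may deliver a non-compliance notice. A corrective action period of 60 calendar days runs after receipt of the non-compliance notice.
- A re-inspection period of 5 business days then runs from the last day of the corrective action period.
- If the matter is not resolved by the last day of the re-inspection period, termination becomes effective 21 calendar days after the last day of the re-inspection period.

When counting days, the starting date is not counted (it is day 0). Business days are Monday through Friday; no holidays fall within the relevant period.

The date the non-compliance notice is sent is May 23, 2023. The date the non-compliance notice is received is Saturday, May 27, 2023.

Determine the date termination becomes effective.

The last day of the corrective action period: 60 calendar days after May 27, 2023 is Jul 26, 2023.
The last day of the re-inspection period: counting 5 business days from Wednesday, Jul 26, 2023 (Jul 27, Jul 28, Jul 31, Aug 1, Aug 2, skipping weekends) reaches Wednesday, Aug 2, 2023.
The date termination becomes effective: Aug 2, 2023 + 21 days = Aug 23, 2023.

Aug 23, 2023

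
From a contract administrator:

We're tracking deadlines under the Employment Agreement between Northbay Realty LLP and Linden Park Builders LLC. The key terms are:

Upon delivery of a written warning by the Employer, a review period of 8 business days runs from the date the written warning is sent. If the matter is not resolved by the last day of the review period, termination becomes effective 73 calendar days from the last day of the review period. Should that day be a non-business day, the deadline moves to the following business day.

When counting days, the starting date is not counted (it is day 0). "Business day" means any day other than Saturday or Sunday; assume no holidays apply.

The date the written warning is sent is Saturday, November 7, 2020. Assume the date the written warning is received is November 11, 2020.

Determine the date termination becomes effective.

February 1, 2021

The last day of the review period: counting 8 business days from Saturday, November 7, 2020 (Nov 9, Nov 10, Nov 11, Nov 12, Nov 13, Nov 16, Nov 17, Nov 18, skipping weekends) reaches Wednesday, November 18, 2020.
Adding 73 calendar days to November 18, 2020 gives January 30, 2021, which is the date termination becomes effective. That falls on a Saturday, so it rolls to the next business day, Monday, February 1, 2021.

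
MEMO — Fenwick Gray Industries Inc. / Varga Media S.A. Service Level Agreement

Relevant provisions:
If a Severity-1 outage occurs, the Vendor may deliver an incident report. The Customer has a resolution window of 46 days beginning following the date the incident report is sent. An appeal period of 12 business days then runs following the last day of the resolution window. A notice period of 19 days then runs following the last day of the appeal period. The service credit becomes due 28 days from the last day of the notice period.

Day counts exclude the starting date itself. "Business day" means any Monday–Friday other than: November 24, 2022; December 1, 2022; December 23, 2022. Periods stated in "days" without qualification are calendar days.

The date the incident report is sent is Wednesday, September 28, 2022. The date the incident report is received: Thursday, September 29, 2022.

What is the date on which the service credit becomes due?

The last day of the resolution window: September 28, 2022 + 46 days = November 13, 2022.
The last day of the appeal period: 12 business days after Sunday, November 13, 2022, skipping weekends and the listed holiday on Nov 24 — Nov 14, Nov 15, Nov 16, Nov 17, …, Nov 28, Nov 29, Nov 30 — lands on Wednesday, November 30, 2022.
The last day of the notice period: 19 calendar days after November 30, 2022 is December 19, 2022.
Adding 28 calendar days to December 19, 2022 gives January 16, 2023, which is the date on which the service credit becomes due.

January 16, 2023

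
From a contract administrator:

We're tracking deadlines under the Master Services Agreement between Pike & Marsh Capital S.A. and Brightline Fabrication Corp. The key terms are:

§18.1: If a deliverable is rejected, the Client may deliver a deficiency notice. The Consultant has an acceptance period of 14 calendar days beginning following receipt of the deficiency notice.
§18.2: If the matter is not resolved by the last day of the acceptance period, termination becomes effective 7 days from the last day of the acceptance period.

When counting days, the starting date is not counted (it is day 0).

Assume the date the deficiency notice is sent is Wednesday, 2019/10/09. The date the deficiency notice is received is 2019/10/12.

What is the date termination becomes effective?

2019/11/02

Adding 14 calendar days to 2019/10/12 gives 2019/10/26, which is the last day of the acceptance period.
The date termination becomes effective: 2019/10/26 + 7 days = 2019/11/02.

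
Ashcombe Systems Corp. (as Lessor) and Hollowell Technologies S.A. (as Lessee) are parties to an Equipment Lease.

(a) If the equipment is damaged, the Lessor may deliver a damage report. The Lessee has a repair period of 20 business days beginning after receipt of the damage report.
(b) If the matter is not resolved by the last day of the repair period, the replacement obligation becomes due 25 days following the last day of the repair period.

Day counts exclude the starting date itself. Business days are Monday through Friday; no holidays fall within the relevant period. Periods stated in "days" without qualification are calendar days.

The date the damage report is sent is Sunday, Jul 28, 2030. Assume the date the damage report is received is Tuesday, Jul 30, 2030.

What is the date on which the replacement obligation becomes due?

The last day of the repair period: 20 business days after Tuesday, Jul 30, 2030, skipping weekends — Jul 31, Aug 1, Aug 2, Aug 5, …, Aug 23, Aug 26, Aug 27 — lands on Tuesday, Aug 27, 2030.
The date on which the replacement obligation becomes due: 25 calendar days after Aug 27, 2030 is Sep 21, 2030.

Sep 21, 2030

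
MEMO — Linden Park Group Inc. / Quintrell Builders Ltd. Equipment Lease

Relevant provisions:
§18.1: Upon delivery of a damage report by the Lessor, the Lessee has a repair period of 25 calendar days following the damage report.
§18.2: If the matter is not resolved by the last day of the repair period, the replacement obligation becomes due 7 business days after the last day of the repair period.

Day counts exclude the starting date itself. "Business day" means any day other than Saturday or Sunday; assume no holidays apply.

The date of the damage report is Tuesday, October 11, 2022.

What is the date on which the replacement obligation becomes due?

Adding 25 calendar days to October 11, 2022 gives November 5, 2022, which is the last day of the repair period.
The date on which the replacement obligation becomes due: 7 business days after Saturday, November 5, 2022, skipping weekends — Nov 7, Nov 8, Nov 9, Nov 10, Nov 11, Nov 14, Nov 15 — lands on Tuesday, November 15, 2022.

November 15, 2022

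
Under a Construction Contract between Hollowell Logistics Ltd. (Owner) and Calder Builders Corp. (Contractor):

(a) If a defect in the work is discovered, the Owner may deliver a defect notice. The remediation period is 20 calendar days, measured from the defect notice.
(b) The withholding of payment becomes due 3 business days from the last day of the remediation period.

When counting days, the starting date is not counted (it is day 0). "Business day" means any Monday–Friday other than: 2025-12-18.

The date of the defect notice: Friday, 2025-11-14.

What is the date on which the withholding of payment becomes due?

2025-12-09

The last day of the remediation period: 20 calendar days after 2025-11-14 is 2025-12-04.
From Thursday, 2025-12-04, 3 business days (Dec 5, Dec 8, Dec 9, skipping weekends) brings us to Tuesday, 2025-12-09, which is the date on which the withholding of payment becomes due.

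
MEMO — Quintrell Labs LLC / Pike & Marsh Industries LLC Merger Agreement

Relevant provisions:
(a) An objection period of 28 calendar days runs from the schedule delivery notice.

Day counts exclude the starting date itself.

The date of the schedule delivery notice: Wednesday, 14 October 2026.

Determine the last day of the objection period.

Adding 28 calendar days to 14 October 2026 gives 11 November 2026, which is the last day of the objection period.

11 November 2026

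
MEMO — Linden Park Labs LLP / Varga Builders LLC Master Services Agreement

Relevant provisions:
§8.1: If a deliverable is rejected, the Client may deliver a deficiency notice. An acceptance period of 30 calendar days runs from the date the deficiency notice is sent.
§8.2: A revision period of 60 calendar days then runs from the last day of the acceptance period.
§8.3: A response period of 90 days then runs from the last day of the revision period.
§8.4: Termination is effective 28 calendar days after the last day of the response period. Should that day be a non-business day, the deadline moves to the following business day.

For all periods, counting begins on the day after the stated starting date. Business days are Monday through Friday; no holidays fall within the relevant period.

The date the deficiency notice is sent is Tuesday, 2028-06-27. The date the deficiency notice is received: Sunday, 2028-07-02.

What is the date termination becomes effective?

2029-01-22

The last day of the acceptance period: 30 calendar days after 2028-06-27 is 2028-07-27.
Adding 60 calendar days to 2028-07-27 gives 2028-09-25, which is the last day of the revision period.
Adding 90 calendar days to 2028-09-25 gives 2028-12-24, which is the last day of the response period.
The date termination becomes effective: 2028-12-24 + 28 days = 2029-01-21. That falls on a Sunday, so it rolls to the next business day, Monday, 2029-01-22.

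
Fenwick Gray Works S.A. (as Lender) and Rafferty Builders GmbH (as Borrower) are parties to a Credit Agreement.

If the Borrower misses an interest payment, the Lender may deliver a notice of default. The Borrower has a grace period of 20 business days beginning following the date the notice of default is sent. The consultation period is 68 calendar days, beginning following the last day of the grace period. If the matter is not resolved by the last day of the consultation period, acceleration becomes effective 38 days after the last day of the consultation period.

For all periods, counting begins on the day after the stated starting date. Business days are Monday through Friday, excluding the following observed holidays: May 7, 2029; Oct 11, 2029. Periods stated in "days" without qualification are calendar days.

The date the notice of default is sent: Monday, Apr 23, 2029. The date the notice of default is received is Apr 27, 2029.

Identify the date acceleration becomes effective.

From Monday, Apr 23, 2029, 20 business days (Apr 24, Apr 25, Apr 26, Apr 27, …, May 18, May 21, May 22, skipping weekends and the listed holiday on May 7) brings us to Tuesday, May 22, 2029, which is the last day of the grace period.
The last day of the consultation period: 68 calendar days after May 22, 2029 is Jul 29, 2029.
The date acceleration becomes effective: Jul 29, 2029 + 38 days = Sep 5, 2029.

Sep 5, 2029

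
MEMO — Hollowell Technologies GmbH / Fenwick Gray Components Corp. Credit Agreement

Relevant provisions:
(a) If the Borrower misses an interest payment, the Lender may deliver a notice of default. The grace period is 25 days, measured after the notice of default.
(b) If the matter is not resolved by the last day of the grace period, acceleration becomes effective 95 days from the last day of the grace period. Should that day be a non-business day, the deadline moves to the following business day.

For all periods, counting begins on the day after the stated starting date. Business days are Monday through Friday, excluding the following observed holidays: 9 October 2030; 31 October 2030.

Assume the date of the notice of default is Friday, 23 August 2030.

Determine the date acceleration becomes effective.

The last day of the grace period: 23 August 2030 + 25 days = 17 September 2030.
Adding 95 calendar days to 17 September 2030 gives 21 December 2030, which is the date acceleration becomes effective. That falls on a Saturday, so it rolls to the next business day, Monday, 23 December 2030.

23 December 2030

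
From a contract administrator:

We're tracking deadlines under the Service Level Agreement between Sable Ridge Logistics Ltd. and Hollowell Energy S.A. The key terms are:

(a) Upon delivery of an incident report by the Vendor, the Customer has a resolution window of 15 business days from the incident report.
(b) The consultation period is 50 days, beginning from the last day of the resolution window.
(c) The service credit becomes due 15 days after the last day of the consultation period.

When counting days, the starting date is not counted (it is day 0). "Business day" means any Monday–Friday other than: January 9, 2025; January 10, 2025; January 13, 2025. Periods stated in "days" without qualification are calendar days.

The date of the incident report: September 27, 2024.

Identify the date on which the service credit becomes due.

December 22, 2024

From Friday, September 27, 2024, 15 business days (Sep 30, Oct 1, Oct 2, Oct 3, …, Oct 16, Oct 17, Oct 18, skipping weekends) brings us to Friday, October 18, 2024, which is the last day of the resolution window.
The last day of the consultation period: 50 calendar days after October 18, 2024 is December 7, 2024.
The date on which the service credit becomes due: 15 calendar days after December 7, 2024 is December 22, 2024.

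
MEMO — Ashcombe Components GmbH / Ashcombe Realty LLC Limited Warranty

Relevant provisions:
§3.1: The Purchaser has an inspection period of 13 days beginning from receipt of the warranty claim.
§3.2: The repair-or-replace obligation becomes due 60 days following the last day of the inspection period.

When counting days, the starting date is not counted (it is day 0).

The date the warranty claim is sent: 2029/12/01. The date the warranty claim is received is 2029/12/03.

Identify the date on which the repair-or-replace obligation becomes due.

2030/02/14

Adding 13 calendar days to 2029/12/03 gives 2029/12/16, which is the last day of the inspection period.
The date on which the repair-or-replace obligation becomes due: 60 calendar days after 2029/12/16 is 2030/02/14.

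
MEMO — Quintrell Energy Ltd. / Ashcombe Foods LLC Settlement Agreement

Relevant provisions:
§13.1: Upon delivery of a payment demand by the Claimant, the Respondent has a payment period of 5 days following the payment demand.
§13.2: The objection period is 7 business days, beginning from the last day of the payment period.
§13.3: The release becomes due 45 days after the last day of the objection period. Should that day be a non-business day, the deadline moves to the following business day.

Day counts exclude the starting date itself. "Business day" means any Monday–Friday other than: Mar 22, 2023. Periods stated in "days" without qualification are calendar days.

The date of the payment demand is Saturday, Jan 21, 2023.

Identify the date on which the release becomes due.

Mar 23, 2023

Adding 5 calendar days to Jan 21, 2023 gives Jan 26, 2023, which is the last day of the payment period.
The last day of the objection period: counting 7 business days from Thursday, Jan 26, 2023 (Jan 27, Jan 30, Jan 31, Feb 1, Feb 2, Feb 3, Feb 6, skipping weekends) reaches Monday, Feb 6, 2023.
Adding 45 calendar days to Feb 6, 2023 gives Mar 23, 2023, which is the date on which the release becomes due. Mar 23, 2023 is a Thursday and is not a listed holiday, so no roll-forward applies.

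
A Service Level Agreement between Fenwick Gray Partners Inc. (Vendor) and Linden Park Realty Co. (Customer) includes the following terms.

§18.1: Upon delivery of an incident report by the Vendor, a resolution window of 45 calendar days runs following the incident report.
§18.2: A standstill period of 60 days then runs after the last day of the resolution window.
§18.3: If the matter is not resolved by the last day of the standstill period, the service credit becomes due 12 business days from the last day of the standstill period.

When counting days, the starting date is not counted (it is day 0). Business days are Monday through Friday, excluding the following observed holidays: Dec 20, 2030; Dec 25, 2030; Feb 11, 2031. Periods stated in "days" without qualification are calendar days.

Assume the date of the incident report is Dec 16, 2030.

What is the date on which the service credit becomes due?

The last day of the resolution window: 45 calendar days after Dec 16, 2030 is Jan 30, 2031.
The last day of the standstill period: 60 calendar days after Jan 30, 2031 is Mar 31, 2031.
The date on which the service credit becomes due: 12 business days after Monday, Mar 31, 2031, skipping weekends — Apr 1, Apr 2, Apr 3, Apr 4, …, Apr 14, Apr 15, Apr 16 — lands on Wednesday, Apr 16, 2031.

Apr 16, 2031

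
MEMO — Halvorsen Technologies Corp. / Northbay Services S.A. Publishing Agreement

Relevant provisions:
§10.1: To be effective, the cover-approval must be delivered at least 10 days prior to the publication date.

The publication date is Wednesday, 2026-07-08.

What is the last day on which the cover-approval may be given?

2026-06-28

2026-07-08 minus 10 days is 2026-06-28.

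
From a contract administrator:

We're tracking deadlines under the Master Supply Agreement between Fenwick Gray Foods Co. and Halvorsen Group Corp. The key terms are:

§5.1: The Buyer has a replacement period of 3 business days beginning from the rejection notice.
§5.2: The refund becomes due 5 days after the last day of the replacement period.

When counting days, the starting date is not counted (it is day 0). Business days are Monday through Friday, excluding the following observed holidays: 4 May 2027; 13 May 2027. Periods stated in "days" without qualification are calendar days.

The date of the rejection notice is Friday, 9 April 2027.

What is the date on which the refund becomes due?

19 April 2027

The last day of the replacement period: counting 3 business days from Friday, 9 April 2027 (Apr 12, Apr 13, Apr 14, skipping weekends) reaches Wednesday, 14 April 2027.
The date on which the refund becomes due: 5 calendar days after 14 April 2027 is 19 April 2027.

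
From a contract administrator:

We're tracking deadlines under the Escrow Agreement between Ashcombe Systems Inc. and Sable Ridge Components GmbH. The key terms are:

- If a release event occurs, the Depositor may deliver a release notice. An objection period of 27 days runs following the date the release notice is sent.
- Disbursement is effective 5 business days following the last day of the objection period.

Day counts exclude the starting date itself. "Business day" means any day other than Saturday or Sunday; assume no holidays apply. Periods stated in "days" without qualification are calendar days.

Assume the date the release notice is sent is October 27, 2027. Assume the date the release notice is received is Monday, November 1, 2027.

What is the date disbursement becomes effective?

The last day of the objection period: October 27, 2027 + 27 days = November 23, 2027.
The date disbursement becomes effective: 5 business days after Tuesday, November 23, 2027, skipping weekends — Nov 24, Nov 25, Nov 26, Nov 29, Nov 30 — lands on Tuesday, November 30, 2027.

November 30, 2027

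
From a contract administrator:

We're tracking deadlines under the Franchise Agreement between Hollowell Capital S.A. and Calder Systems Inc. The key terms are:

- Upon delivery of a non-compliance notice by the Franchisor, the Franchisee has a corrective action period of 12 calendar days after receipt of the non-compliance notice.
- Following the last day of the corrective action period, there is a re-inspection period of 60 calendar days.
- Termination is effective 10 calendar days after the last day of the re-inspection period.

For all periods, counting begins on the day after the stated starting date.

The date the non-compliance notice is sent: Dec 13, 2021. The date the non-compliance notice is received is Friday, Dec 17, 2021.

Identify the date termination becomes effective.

Mar 9, 2022

Adding 12 calendar days to Dec 17, 2021 gives Dec 29, 2021, which is the last day of the corrective action period.
Adding 60 calendar days to Dec 29, 2021 gives Feb 27, 2022, which is the last day of the re-inspection period.
Adding 10 calendar days to Feb 27, 2022 gives Mar 9, 2022, which is the date termination becomes effective.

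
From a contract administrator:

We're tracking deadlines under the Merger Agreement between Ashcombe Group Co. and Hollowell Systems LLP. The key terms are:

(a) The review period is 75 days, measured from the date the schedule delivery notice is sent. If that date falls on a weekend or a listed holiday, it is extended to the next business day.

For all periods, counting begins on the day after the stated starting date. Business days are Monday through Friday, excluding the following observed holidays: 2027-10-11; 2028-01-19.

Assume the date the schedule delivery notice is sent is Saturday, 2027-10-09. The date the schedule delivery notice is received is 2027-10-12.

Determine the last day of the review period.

2027-12-23

Adding 75 calendar days to 2027-10-09 gives 2027-12-23, which is the last day of the review period. 2027-12-23 is a Thursday and is not a listed holiday, so no roll-forward applies.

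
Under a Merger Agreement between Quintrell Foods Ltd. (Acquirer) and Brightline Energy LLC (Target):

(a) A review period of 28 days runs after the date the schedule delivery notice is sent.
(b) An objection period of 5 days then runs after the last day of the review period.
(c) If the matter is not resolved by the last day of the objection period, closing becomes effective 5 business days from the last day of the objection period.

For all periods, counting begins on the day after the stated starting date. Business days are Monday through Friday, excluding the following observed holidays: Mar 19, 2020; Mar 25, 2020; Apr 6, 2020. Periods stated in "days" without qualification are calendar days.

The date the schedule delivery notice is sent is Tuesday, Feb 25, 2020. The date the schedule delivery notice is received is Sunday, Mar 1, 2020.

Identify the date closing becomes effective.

Apr 3, 2020

Adding 28 calendar days to Feb 25, 2020 gives Mar 24, 2020, which is the last day of the review period.
The last day of the objection period: 5 calendar days after Mar 24, 2020 is Mar 29, 2020.
From Sunday, Mar 29, 2020, 5 business days (Mar 30, Mar 31, Apr 1, Apr 2, Apr 3, skipping weekends) brings us to Friday, Apr 3, 2020, which is the date closing becomes effective.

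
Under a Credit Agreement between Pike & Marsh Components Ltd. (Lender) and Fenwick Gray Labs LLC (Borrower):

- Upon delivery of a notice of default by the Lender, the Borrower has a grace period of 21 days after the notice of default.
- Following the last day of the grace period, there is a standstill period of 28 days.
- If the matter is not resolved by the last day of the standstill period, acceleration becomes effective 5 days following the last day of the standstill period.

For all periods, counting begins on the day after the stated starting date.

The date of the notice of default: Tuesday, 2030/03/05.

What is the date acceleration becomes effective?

2030/04/28

Adding 21 calendar days to 2030/03/05 gives 2030/03/26, which is the last day of the grace period.
The last day of the standstill period: 28 calendar days after 2030/03/26 is 2030/04/23.
The date acceleration becomes effective: 2030/04/23 + 5 days = 2030/04/28.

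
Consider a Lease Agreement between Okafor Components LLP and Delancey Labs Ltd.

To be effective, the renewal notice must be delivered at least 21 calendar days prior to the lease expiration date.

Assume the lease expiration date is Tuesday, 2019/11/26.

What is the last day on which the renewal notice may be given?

2019/11/05

Counting back 21 calendar days from 2019/11/26 gives 2019/11/05.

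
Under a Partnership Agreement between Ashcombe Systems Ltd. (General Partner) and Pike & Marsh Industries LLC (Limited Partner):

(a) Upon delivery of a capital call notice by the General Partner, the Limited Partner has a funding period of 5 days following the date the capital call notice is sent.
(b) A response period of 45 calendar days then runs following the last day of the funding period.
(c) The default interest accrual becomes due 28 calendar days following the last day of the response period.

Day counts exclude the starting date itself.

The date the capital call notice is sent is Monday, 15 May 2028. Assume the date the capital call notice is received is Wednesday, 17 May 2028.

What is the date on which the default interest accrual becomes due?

The last day of the funding period: 15 May 2028 + 5 days = 20 May 2028.
The last day of the response period: 20 May 2028 + 45 days = 4 July 2028.
The date on which the default interest accrual becomes due: 4 July 2028 + 28 days = 1 August 2028.

1 August 2028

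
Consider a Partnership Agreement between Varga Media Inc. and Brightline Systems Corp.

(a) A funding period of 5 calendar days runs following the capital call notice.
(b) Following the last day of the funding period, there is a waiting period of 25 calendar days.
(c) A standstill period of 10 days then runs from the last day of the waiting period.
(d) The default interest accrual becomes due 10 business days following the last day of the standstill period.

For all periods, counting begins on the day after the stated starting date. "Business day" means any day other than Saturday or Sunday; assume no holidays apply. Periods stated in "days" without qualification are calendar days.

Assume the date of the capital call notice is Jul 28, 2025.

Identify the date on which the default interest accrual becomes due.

Sep 19, 2025

The last day of the funding period: 5 calendar days after Jul 28, 2025 is Aug 2, 2025.
The last day of the waiting period: 25 calendar days after Aug 2, 2025 is Aug 27, 2025.
The last day of the standstill period: 10 calendar days after Aug 27, 2025 is Sep 6, 2025.
The date on which the default interest accrual becomes due: counting 10 business days from Saturday, Sep 6, 2025 (Sep 8, Sep 9, Sep 10, Sep 11, Sep 12, Sep 15, Sep 16, Sep 17, Sep 18, Sep 19, skipping weekends) reaches Friday, Sep 19, 2025.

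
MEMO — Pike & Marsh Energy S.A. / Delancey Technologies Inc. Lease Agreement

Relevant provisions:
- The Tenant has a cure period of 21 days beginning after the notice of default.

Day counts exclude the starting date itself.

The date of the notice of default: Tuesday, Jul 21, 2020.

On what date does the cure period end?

Adding 21 calendar days to Jul 21, 2020 gives Aug 11, 2020, which is the last day of the cure period.

Aug 11, 2020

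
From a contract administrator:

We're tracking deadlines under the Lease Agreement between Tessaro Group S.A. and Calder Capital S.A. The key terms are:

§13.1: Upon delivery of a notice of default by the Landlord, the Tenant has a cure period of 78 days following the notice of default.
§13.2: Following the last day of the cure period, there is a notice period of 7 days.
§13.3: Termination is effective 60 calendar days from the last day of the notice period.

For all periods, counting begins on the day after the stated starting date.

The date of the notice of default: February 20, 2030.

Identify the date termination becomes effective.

July 15, 2030

The last day of the cure period: 78 calendar days after February 20, 2030 is May 9, 2030.
The last day of the notice period: 7 calendar days after May 9, 2030 is May 16, 2030.
The date termination becomes effective: May 16, 2030 + 60 days = July 15, 2030.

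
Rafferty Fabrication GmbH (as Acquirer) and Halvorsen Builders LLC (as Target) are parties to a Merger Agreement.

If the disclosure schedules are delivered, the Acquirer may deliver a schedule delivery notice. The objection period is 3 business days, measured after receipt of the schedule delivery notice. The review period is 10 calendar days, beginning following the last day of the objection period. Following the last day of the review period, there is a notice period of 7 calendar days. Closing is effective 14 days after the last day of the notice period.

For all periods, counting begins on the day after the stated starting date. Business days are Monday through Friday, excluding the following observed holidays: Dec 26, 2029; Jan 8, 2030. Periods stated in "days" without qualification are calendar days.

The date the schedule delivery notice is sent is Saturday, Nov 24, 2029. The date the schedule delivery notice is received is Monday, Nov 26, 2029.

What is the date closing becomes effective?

Dec 30, 2029

The last day of the objection period: 3 business days after Monday, Nov 26, 2029, skipping weekends — Nov 27, Nov 28, Nov 29 — lands on Thursday, Nov 29, 2029.
The last day of the review period: 10 calendar days after Nov 29, 2029 is Dec 9, 2029.
Adding 7 calendar days to Dec 9, 2029 gives Dec 16, 2029, which is the last day of the notice period.
The date closing becomes effective: 14 calendar days after Dec 16, 2029 is Dec 30, 2029.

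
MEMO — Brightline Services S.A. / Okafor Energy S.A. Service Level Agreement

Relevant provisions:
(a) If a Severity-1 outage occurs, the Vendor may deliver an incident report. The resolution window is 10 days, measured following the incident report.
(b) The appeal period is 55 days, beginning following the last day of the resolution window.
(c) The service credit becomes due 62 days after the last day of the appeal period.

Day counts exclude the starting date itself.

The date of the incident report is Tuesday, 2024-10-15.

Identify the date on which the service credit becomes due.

2025-02-19

Adding 10 calendar days to 2024-10-15 gives 2024-10-25, which is the last day of the resolution window.
The last day of the appeal period: 2024-10-25 + 55 days = 2024-12-19.
The date on which the service credit becomes due: 2024-12-19 + 62 days = 2025-02-19.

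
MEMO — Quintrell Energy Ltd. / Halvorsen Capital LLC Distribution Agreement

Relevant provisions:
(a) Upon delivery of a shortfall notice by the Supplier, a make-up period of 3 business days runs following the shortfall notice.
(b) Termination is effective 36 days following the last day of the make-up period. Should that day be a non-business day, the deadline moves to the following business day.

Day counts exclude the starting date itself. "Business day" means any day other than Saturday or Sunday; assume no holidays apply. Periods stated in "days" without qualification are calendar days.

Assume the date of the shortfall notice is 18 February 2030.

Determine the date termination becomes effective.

29 March 2030

The last day of the make-up period: 3 business days after Monday, 18 February 2030, skipping weekends — Feb 19, Feb 20, Feb 21 — lands on Thursday, 21 February 2030.
Adding 36 calendar days to 21 February 2030 gives 29 March 2030, which is the date termination becomes effective. 29 March 2030 is a Friday, so no roll-forward applies.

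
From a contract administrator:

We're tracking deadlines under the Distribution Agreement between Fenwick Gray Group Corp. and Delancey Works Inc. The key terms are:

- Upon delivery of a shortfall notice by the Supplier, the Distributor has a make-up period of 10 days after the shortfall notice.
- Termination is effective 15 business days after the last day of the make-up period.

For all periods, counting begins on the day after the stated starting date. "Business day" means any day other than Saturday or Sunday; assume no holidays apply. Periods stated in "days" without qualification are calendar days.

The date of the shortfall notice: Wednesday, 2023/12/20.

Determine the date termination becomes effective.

The last day of the make-up period: 2023/12/20 + 10 days = 2023/12/30.
The date termination becomes effective: counting 15 business days from Saturday, 2023/12/30 (Jan 1, Jan 2, Jan 3, Jan 4, …, Jan 17, Jan 18, Jan 19, skipping weekends) reaches Friday, 2024/01/19.

2024/01/19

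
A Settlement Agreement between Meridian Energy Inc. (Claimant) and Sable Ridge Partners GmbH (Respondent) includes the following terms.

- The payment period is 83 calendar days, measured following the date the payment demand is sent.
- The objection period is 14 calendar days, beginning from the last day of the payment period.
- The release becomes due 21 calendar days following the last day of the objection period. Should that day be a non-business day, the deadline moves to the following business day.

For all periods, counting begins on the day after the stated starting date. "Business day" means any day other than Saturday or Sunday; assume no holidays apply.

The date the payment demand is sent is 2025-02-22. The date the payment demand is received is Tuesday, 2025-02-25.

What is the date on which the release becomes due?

The last day of the payment period: 2025-02-22 + 83 days = 2025-05-16.
The last day of the objection period: 14 calendar days after 2025-05-16 is 2025-05-30.
Adding 21 calendar days to 2025-05-30 gives 2025-06-20, which is the date on which the release becomes due. 2025-06-20 is a Friday, so no roll-forward applies.

2025-06-20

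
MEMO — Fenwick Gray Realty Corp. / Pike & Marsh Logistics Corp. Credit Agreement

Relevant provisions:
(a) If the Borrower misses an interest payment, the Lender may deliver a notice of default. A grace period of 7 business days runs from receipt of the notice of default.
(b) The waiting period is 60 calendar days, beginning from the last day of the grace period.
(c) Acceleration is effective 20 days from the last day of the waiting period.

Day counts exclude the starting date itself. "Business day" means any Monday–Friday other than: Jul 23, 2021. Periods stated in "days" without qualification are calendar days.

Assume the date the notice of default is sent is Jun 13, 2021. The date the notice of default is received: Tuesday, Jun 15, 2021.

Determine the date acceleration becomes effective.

Sep 12, 2021

The last day of the grace period: 7 business days after Tuesday, Jun 15, 2021, skipping weekends — Jun 16, Jun 17, Jun 18, Jun 21, Jun 22, Jun 23, Jun 24 — lands on Thursday, Jun 24, 2021.
Adding 60 calendar days to Jun 24, 2021 gives Aug 23, 2021, which is the last day of the waiting period.
The date acceleration becomes effective: 20 calendar days after Aug 23, 2021 is Sep 12, 2021.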